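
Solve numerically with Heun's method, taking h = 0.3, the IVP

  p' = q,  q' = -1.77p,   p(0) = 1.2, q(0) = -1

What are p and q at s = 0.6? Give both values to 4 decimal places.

Heun on (p,q): k1 = f(s_n, state_n); k2 = f(s_n + h, state_n + h·k1); state_{n+1} = state_n + (h/2)·(k1 + k2).
0.000000: (1.200000, -1.000000)
  k1 = (-1.000000, -2.124000)
  predictor → (0.900000, -1.637200)
  k2 = (-1.637200, -1.593000)
  → (0.804420, -1.557550)
0.300000: (0.804420, -1.557550)
  k1 = (-1.557550, -1.423823)
  predictor → (0.337155, -1.984697)
  k2 = (-1.984697, -0.596764)
  → (0.273083, -1.860638)
(p(0.6), q(0.6)) ≈ (0.2731, -1.8606)

0.2731, -1.8606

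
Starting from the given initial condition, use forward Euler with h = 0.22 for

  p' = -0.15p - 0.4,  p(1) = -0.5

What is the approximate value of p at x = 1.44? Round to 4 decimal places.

-0.6406

Euler: p_{n+1} = p_n + h·f(x_n, p_n).
x=1.000000, p=-0.500000: f=-0.325000 → p ← -0.500000 + 0.22·(-0.325000) = -0.571500
x=1.220000, p=-0.571500: f=-0.314275 → p ← -0.571500 + 0.22·(-0.314275) = -0.640641
p(1.44) ≈ -0.6406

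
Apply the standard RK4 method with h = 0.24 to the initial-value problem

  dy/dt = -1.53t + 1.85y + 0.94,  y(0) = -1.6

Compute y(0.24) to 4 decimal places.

RK4: k1 = f(t_n, y_n); k2 = f(t_n + h/2, y_n + (h/2)·k1); k3 = f(t_n + h/2, y_n + (h/2)·k2); k4 = f(t_n + h, y_n + h·k3); y_{n+1} = y_n + (h/6)·(k1 + 2k2 + 2k3 + k4).
t=0.000000, y=-1.600000:
  k1 = f(0.000000, -1.600000) = -2.020000
  k2 = f(0.120000, -1.842400) = -2.652040
  k3 = f(0.120000, -1.918245) = -2.792353
  k4 = f(0.240000, -2.270165) = -3.627005
  y ← -1.600000 + (0.24/6)·(k1 + 2k2 + 2k3 + k4) = -2.261432
y(0.24) ≈ -2.2614

-2.2614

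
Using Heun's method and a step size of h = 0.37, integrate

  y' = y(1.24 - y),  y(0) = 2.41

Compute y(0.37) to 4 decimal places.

1.8563

Heun: k1 = f(x_n, y_n); k2 = f(x_n + h, y_n + h·k1); y_{n+1} = y_n + (h/2)·(k1 + k2).
x=0.000000, y=2.410000:
  k1 = f(0.000000, 2.410000) = -2.819700
  k2 = f(0.370000, 1.366711) = -0.173177
  y ← 2.410000 + (0.37/2)·(-2.819700 + (-0.173177)) = 1.856318
y(0.37) ≈ 1.8563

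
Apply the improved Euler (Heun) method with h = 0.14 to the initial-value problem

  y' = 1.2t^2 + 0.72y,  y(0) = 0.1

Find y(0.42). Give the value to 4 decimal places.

Heun: k1 = f(t_n, y_n); k2 = f(t_n + h, y_n + h·k1); y_{n+1} = y_n + (h/2)·(k1 + k2).
t=0.000000, y=0.100000:
  k1 = f(0.000000, 0.100000) = 0.072000
  k2 = f(0.140000, 0.110080) = 0.102778
  y ← 0.100000 + (0.14/2)·(0.072000 + 0.102778) = 0.112234
t=0.140000, y=0.112234:
  k1 = f(0.140000, 0.112234) = 0.104329
  k2 = f(0.280000, 0.126840) = 0.185405
  y ← 0.112234 + (0.14/2)·(0.104329 + 0.185405) = 0.132516
t=0.280000, y=0.132516:
  k1 = f(0.280000, 0.132516) = 0.189491
  k2 = f(0.420000, 0.159045) = 0.326192
  y ← 0.132516 + (0.14/2)·(0.189491 + 0.326192) = 0.168614
y(0.42) ≈ 0.1686

0.1686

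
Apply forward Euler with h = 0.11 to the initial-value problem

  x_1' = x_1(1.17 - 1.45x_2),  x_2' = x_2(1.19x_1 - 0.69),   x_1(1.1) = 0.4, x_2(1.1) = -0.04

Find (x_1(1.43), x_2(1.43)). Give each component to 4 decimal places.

Euler on (x_1,x_2): x_1_{n+1} = x_1_n + h·x_1', x_2_{n+1} = x_2_n + h·x_2'.
1.100000: (0.400000, -0.040000); f=(0.491200, 0.008560) → (0.454032, -0.039058)
1.210000: (0.454032, -0.039058); f=(0.556931, 0.005847) → (0.515294, -0.038415)
1.320000: (0.515294, -0.038415); f=(0.631597, 0.002950) → (0.584770, -0.038091)
(x_1(1.43), x_2(1.43)) ≈ (0.5848, -0.0381)

0.5848, -0.0381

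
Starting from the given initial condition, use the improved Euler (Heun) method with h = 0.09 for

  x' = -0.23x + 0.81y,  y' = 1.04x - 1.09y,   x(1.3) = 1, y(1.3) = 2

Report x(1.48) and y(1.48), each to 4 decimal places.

Heun on (x,y): k1 = f(t_n, state_n); k2 = f(t_n + h, state_n + h·k1); state_{n+1} = state_n + (h/2)·(k1 + k2).
1.300000: (1.000000, 2.000000)
  k1 = (1.390000, -1.140000)
  predictor → (1.125100, 1.897400)
  k2 = (1.278121, -0.898062)
  → (1.120065, 1.908287)
1.390000: (1.120065, 1.908287)
  k1 = (1.288098, -0.915165)
  predictor → (1.235994, 1.825922)
  k2 = (1.194718, -0.704821)
  → (1.231792, 1.835388)
(x(1.48), y(1.48)) ≈ (1.2318, 1.8354)

1.2318, 1.8354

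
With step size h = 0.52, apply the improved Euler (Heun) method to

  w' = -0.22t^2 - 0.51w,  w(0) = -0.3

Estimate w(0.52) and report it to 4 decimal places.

-0.2465

Heun: k1 = f(t_n, w_n); k2 = f(t_n + h, w_n + h·k1); w_{n+1} = w_n + (h/2)·(k1 + k2).
t=0.000000, w=-0.300000:
  k1 = f(0.000000, -0.300000) = 0.153000
  k2 = f(0.520000, -0.220440) = 0.052936
  w ← -0.300000 + (0.52/2)·(0.153000 + 0.052936) = -0.246457
w(0.52) ≈ -0.2465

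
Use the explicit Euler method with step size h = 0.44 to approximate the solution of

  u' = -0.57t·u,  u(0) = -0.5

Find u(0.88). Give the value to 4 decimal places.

Euler: u_{n+1} = u_n + h·f(t_n, u_n).
t=0.000000, u=-0.500000: f=0.000000 → u ← -0.500000 + 0.44·0.000000 = -0.500000
t=0.440000, u=-0.500000: f=0.125400 → u ← -0.500000 + 0.44·0.125400 = -0.444824
u(0.88) ≈ -0.4448

-0.4448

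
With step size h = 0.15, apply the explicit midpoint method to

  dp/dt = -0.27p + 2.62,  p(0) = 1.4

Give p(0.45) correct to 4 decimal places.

2.3498

Midpoint: k1 = f(t_n, p_n); k2 = f(t_n + h/2, p_n + (h/2)·k1); p_{n+1} = p_n + h·k2.
t=0.000000, p=1.400000:
  k1 = f(0.000000, 1.400000) = 2.242000
  k2 = f(0.075000, 1.568150) = 2.196600
  p ← 1.400000 + 0.15·2.196600 = 1.729490
t=0.150000, p=1.729490:
  k1 = f(0.150000, 1.729490) = 2.153038
  k2 = f(0.225000, 1.890968) = 2.109439
  p ← 1.729490 + 0.15·2.109439 = 2.045906
t=0.300000, p=2.045906:
  k1 = f(0.300000, 2.045906) = 2.067605
  k2 = f(0.375000, 2.200976) = 2.025736
  p ← 2.045906 + 0.15·2.025736 = 2.349766
p(0.45) ≈ 2.3498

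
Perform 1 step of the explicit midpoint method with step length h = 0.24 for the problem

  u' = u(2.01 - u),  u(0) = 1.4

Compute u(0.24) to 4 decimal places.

Midpoint: k1 = f(x_n, u_n); k2 = f(x_n + h/2, u_n + (h/2)·k1); u_{n+1} = u_n + h·k2.
x=0.000000, u=1.400000:
  k1 = f(0.000000, 1.400000) = 0.854000
  k2 = f(0.120000, 1.502480) = 0.762539
  u ← 1.400000 + 0.24·0.762539 = 1.583009
u(0.24) ≈ 1.5830

1.5830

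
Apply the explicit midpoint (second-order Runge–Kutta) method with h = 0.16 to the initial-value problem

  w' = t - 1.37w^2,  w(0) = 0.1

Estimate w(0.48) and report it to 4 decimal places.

Midpoint: k1 = f(t_n, w_n); k2 = f(t_n + h/2, w_n + (h/2)·k1); w_{n+1} = w_n + h·k2.
t=0.000000, w=0.100000:
  k1 = f(0.000000, 0.100000) = -0.013700
  k2 = f(0.080000, 0.098904) = 0.066599
  w ← 0.100000 + 0.16·0.066599 = 0.110656
t=0.160000, w=0.110656:
  k1 = f(0.160000, 0.110656) = 0.143225
  k2 = f(0.240000, 0.122114) = 0.219571
  w ← 0.110656 + 0.16·0.219571 = 0.145787
t=0.320000, w=0.145787:
  k1 = f(0.320000, 0.145787) = 0.290882
  k2 = f(0.400000, 0.169058) = 0.360845
  w ← 0.145787 + 0.16·0.360845 = 0.203522
w(0.48) ≈ 0.2035

0.2035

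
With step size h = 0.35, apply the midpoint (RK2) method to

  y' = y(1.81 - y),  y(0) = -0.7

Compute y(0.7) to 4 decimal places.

-6.0360

Midpoint: k1 = f(x_n, y_n); k2 = f(x_n + h/2, y_n + (h/2)·k1); y_{n+1} = y_n + h·k2.
x=0.000000, y=-0.700000:
  k1 = f(0.000000, -0.700000) = -1.757000
  k2 = f(0.175000, -1.007475) = -2.838536
  y ← -0.700000 + 0.35·(-2.838536) = -1.693487
x=0.350000, y=-1.693487:
  k1 = f(0.350000, -1.693487) = -5.933112
  k2 = f(0.525000, -2.731782) = -12.407159
  y ← -1.693487 + 0.35·(-12.407159) = -6.035993
y(0.7) ≈ -6.0360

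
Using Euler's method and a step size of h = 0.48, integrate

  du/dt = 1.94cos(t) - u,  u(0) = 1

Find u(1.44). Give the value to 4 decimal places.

1.3560

Euler: u_{n+1} = u_n + h·f(t_n, u_n).
t=0.000000, u=1.000000: f=0.940000 → u ← 1.000000 + 0.48·0.940000 = 1.451200
t=0.480000, u=1.451200: f=0.269570 → u ← 1.451200 + 0.48·0.269570 = 1.580594
t=0.960000, u=1.580594: f=-0.467965 → u ← 1.580594 + 0.48·(-0.467965) = 1.355971
u(1.44) ≈ 1.3560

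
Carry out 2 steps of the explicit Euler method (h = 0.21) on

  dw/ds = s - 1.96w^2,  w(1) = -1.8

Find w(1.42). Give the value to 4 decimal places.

-6.1876

Euler: w_{n+1} = w_n + h·f(s_n, w_n).
s=1.000000, w=-1.800000: f=-5.350400 → w ← -1.800000 + 0.21·(-5.350400) = -2.923584
s=1.210000, w=-2.923584: f=-15.542793 → w ← -2.923584 + 0.21·(-15.542793) = -6.187571
w(1.42) ≈ -6.1876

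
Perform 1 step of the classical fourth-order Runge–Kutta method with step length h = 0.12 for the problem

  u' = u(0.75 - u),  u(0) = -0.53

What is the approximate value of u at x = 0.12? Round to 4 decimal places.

RK4: k1 = f(x_n, u_n); k2 = f(x_n + h/2, u_n + (h/2)·k1); k3 = f(x_n + h/2, u_n + (h/2)·k2); k4 = f(x_n + h, u_n + h·k3); u_{n+1} = u_n + (h/6)·(k1 + 2k2 + 2k3 + k4).
x=0.000000, u=-0.530000:
  k1 = f(0.000000, -0.530000) = -0.678400
  k2 = f(0.060000, -0.570704) = -0.753731
  k3 = f(0.060000, -0.575224) = -0.762300
  k4 = f(0.120000, -0.621476) = -0.852340
  u ← -0.530000 + (0.12/6)·(k1 + 2k2 + 2k3 + k4) = -0.621256
u(0.12) ≈ -0.6213

-0.6213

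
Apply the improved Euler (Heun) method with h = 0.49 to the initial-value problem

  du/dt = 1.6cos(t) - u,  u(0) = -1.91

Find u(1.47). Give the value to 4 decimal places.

Heun: k1 = f(t_n, u_n); k2 = f(t_n + h, u_n + h·k1); u_{n+1} = u_n + (h/2)·(k1 + k2).
t=0.000000, u=-1.910000:
  k1 = f(0.000000, -1.910000) = 3.510000
  k2 = f(0.490000, -0.190100) = 1.601833
  u ← -1.910000 + (0.49/2)·(3.510000 + 1.601833) = -0.657601
t=0.490000, u=-0.657601:
  k1 = f(0.490000, -0.657601) = 2.069334
  k2 = f(0.980000, 0.356372) = 0.534864
  u ← -0.657601 + (0.49/2)·(2.069334 + 0.534864) = -0.019573
t=0.980000, u=-0.019573:
  k1 = f(0.980000, -0.019573) = 0.910809
  k2 = f(1.470000, 0.426724) = -0.265722
  u ← -0.019573 + (0.49/2)·(0.910809 + (-0.265722)) = 0.138473
u(1.47) ≈ 0.1385

0.1385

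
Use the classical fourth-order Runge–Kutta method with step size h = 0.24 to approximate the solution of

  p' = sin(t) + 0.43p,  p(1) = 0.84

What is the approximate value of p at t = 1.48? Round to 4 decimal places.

1.5305

RK4: k1 = f(t_n, p_n); k2 = f(t_n + h/2, p_n + (h/2)·k1); k3 = f(t_n + h/2, p_n + (h/2)·k2); k4 = f(t_n + h, p_n + h·k3); p_{n+1} = p_n + (h/6)·(k1 + 2k2 + 2k3 + k4).
t=1.000000, p=0.840000:
  k1 = f(1.000000, 0.840000) = 1.202671
  k2 = f(1.120000, 0.984321) = 1.323358
  k3 = f(1.120000, 0.998803) = 1.329586
  k4 = f(1.240000, 1.159101) = 1.444197
  p ← 0.840000 + (0.24/6)·(k1 + 2k2 + 2k3 + k4) = 1.158110
t=1.240000, p=1.158110:
  k1 = f(1.240000, 1.158110) = 1.443771
  k2 = f(1.360000, 1.331363) = 1.550351
  k3 = f(1.360000, 1.344152) = 1.555850
  k4 = f(1.480000, 1.531514) = 1.654432
  p ← 1.158110 + (0.24/6)·(k1 + 2k2 + 2k3 + k4) = 1.530534
p(1.48) ≈ 1.5305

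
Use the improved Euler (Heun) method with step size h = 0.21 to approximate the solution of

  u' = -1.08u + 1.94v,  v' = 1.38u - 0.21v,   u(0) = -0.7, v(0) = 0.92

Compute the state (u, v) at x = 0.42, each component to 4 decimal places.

Heun on (u,v): k1 = f(x_n, state_n); k2 = f(x_n + h, state_n + h·k1); state_{n+1} = state_n + (h/2)·(k1 + k2).
0.000000: (-0.700000, 0.920000)
  k1 = (2.540800, -1.159200)
  predictor → (-0.166432, 0.676568)
  k2 = (1.492288, -0.371755)
  → (-0.276526, 0.759250)
0.210000: (-0.276526, 0.759250)
  k1 = (1.771592, -0.541048)
  predictor → (0.095509, 0.645630)
  k2 = (1.149372, -0.003780)
  → (0.030176, 0.702043)
(u(0.42), v(0.42)) ≈ (0.0302, 0.7020)

0.0302, 0.7020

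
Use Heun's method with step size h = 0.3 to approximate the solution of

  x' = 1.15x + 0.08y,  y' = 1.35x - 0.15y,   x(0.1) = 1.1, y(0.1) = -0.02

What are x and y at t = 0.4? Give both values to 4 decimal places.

Heun on (x,y): k1 = f(t_n, state_n); k2 = f(t_n + h, state_n + h·k1); state_{n+1} = state_n + (h/2)·(k1 + k2).
0.100000: (1.100000, -0.020000)
  k1 = (1.263400, 1.488000)
  predictor → (1.479020, 0.426400)
  k2 = (1.734985, 1.932717)
  → (1.549758, 0.493108)
(x(0.4), y(0.4)) ≈ (1.5498, 0.4931)

1.5498, 0.4931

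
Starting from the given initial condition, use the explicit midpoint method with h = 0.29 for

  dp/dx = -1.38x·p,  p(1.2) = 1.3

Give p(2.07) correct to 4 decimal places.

Midpoint: k1 = f(x_n, p_n); k2 = f(x_n + h/2, p_n + (h/2)·k1); p_{n+1} = p_n + h·k2.
x=1.200000, p=1.300000:
  k1 = f(1.200000, 1.300000) = -2.152800
  k2 = f(1.345000, 0.987844) = -1.833537
  p ← 1.300000 + 0.29·(-1.833537) = 0.768274
x=1.490000, p=0.768274:
  k1 = f(1.490000, 0.768274) = -1.579725
  k2 = f(1.635000, 0.539214) = -1.216629
  p ← 0.768274 + 0.29·(-1.216629) = 0.415452
x=1.780000, p=0.415452:
  k1 = f(1.780000, 0.415452) = -1.020516
  k2 = f(1.925000, 0.267477) = -0.710553
  p ← 0.415452 + 0.29·(-0.710553) = 0.209392
p(2.07) ≈ 0.2094

0.2094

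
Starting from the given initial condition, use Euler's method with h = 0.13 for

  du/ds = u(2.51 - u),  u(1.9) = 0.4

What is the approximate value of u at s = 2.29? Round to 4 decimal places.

Euler: u_{n+1} = u_n + h·f(s_n, u_n).
s=1.900000, u=0.400000: f=0.844000 → u ← 0.400000 + 0.13·0.844000 = 0.509720
s=2.030000, u=0.509720: f=1.019583 → u ← 0.509720 + 0.13·1.019583 = 0.642266
s=2.160000, u=0.642266: f=1.199582 → u ← 0.642266 + 0.13·1.199582 = 0.798211
u(2.29) ≈ 0.7982

0.7982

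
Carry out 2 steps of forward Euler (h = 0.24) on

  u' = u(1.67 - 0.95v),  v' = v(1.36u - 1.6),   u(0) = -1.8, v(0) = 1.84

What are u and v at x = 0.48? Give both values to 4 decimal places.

-2.4531, 0.0021

Euler on (u,v): u_{n+1} = u_n + h·u', v_{n+1} = v_n + h·v'.
0.000000: (-1.800000, 1.840000); f=(0.140400, -7.448320) → (-1.766304, 0.052403)
0.240000: (-1.766304, 0.052403); f=(-2.861796, -0.209727) → (-2.453135, 0.002069)
(u(0.48), v(0.48)) ≈ (-2.4531, 0.0021)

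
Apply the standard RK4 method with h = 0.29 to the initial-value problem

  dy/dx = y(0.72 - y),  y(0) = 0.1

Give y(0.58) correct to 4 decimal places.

RK4: k1 = f(x_n, y_n); k2 = f(x_n + h/2, y_n + (h/2)·k1); k3 = f(x_n + h/2, y_n + (h/2)·k2); k4 = f(x_n + h, y_n + h·k3); y_{n+1} = y_n + (h/6)·(k1 + 2k2 + 2k3 + k4).
x=0.000000, y=0.100000:
  k1 = f(0.000000, 0.100000) = 0.062000
  k2 = f(0.145000, 0.108990) = 0.066594
  k3 = f(0.145000, 0.109656) = 0.066928
  k4 = f(0.290000, 0.119409) = 0.071716
  y ← 0.100000 + (0.29/6)·(k1 + 2k2 + 2k3 + k4) = 0.119370
x=0.290000, y=0.119370:
  k1 = f(0.290000, 0.119370) = 0.071697
  k2 = f(0.435000, 0.129766) = 0.076592
  k3 = f(0.435000, 0.130476) = 0.076919
  k4 = f(0.580000, 0.141676) = 0.081935
  y ← 0.119370 + (0.29/6)·(k1 + 2k2 + 2k3 + k4) = 0.141635
y(0.58) ≈ 0.1416

0.1416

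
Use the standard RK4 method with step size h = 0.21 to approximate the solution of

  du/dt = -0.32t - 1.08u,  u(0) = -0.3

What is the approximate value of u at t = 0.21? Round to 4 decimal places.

-0.2457

RK4: k1 = f(t_n, u_n); k2 = f(t_n + h/2, u_n + (h/2)·k1); k3 = f(t_n + h/2, u_n + (h/2)·k2); k4 = f(t_n + h, u_n + h·k3); u_{n+1} = u_n + (h/6)·(k1 + 2k2 + 2k3 + k4).
t=0.000000, u=-0.300000:
  k1 = f(0.000000, -0.300000) = 0.324000
  k2 = f(0.105000, -0.265980) = 0.253658
  k3 = f(0.105000, -0.273366) = 0.261635
  k4 = f(0.210000, -0.245057) = 0.197461
  u ← -0.300000 + (0.21/6)·(k1 + 2k2 + 2k3 + k4) = -0.245678
u(0.21) ≈ -0.2457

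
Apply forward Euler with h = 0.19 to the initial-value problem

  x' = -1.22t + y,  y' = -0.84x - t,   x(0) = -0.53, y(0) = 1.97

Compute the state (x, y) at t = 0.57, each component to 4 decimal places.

Euler on (x,y): x_{n+1} = x_n + h·x', y_{n+1} = y_n + h·y'.
0.000000: (-0.530000, 1.970000); f=(1.970000, 0.445200) → (-0.155700, 2.054588)
0.190000: (-0.155700, 2.054588); f=(1.822788, -0.059212) → (0.190630, 2.043338)
0.380000: (0.190630, 2.043338); f=(1.579738, -0.540129) → (0.490780, 1.940713)
(x(0.57), y(0.57)) ≈ (0.4908, 1.9407)

0.4908, 1.9407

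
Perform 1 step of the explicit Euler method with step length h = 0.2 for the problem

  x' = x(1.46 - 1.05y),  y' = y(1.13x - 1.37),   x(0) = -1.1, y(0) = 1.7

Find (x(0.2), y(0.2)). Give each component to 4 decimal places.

Euler on (x,y): x_{n+1} = x_n + h·x', y_{n+1} = y_n + h·y'.
0.000000: (-1.100000, 1.700000); f=(0.357500, -4.442100) → (-1.028500, 0.811580)
(x(0.2), y(0.2)) ≈ (-1.0285, 0.8116)

-1.0285, 0.8116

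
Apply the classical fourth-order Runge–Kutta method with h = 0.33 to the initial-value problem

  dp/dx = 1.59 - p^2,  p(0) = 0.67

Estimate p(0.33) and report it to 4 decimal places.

RK4: k1 = f(x_n, p_n); k2 = f(x_n + h/2, p_n + (h/2)·k1); k3 = f(x_n + h/2, p_n + (h/2)·k2); k4 = f(x_n + h, p_n + h·k3); p_{n+1} = p_n + (h/6)·(k1 + 2k2 + 2k3 + k4).
x=0.000000, p=0.670000:
  k1 = f(0.000000, 0.670000) = 1.141100
  k2 = f(0.165000, 0.858282) = 0.853353
  k3 = f(0.165000, 0.810803) = 0.932598
  k4 = f(0.330000, 0.977757) = 0.633990
  p ← 0.670000 + (0.33/6)·(k1 + 2k2 + 2k3 + k4) = 0.964085
p(0.33) ≈ 0.9641

0.9641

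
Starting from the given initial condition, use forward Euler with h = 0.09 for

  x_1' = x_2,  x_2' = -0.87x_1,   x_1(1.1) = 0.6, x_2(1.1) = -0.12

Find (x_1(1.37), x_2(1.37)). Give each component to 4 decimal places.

0.5550, -0.2581

Euler on (x_1,x_2): x_1_{n+1} = x_1_n + h·x_1', x_2_{n+1} = x_2_n + h·x_2'.
1.100000: (0.600000, -0.120000); f=(-0.120000, -0.522000) → (0.589200, -0.166980)
1.190000: (0.589200, -0.166980); f=(-0.166980, -0.512604) → (0.574172, -0.213114)
1.280000: (0.574172, -0.213114); f=(-0.213114, -0.499529) → (0.554992, -0.258072)
(x_1(1.37), x_2(1.37)) ≈ (0.5550, -0.2581)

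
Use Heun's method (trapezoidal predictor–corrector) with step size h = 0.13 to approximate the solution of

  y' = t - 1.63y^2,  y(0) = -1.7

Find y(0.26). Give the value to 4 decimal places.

Heun: k1 = f(t_n, y_n); k2 = f(t_n + h, y_n + h·k1); y_{n+1} = y_n + (h/2)·(k1 + k2).
t=0.000000, y=-1.700000:
  k1 = f(0.000000, -1.700000) = -4.710700
  k2 = f(0.130000, -2.312391) = -8.585858
  y ← -1.700000 + (0.13/2)·(-4.710700 + (-8.585858)) = -2.564276
t=0.130000, y=-2.564276:
  k1 = f(0.130000, -2.564276) = -10.588086
  k2 = f(0.260000, -3.940727) = -25.052812
  y ← -2.564276 + (0.13/2)·(-10.588086 + (-25.052812)) = -4.880935
y(0.26) ≈ -4.8809

-4.8809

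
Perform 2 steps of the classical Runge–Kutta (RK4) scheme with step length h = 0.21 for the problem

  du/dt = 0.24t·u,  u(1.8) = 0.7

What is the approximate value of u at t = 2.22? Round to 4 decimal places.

0.8572

RK4: k1 = f(t_n, u_n); k2 = f(t_n + h/2, u_n + (h/2)·k1); k3 = f(t_n + h/2, u_n + (h/2)·k2); k4 = f(t_n + h, u_n + h·k3); u_{n+1} = u_n + (h/6)·(k1 + 2k2 + 2k3 + k4).
t=1.800000, u=0.700000:
  k1 = f(1.800000, 0.700000) = 0.302400
  k2 = f(1.905000, 0.731752) = 0.334557
  k3 = f(1.905000, 0.735128) = 0.336101
  k4 = f(2.010000, 0.770581) = 0.371728
  u ← 0.700000 + (0.21/6)·(k1 + 2k2 + 2k3 + k4) = 0.770541
t=2.010000, u=0.770541:
  k1 = f(2.010000, 0.770541) = 0.371709
  k2 = f(2.115000, 0.809570) = 0.410938
  k3 = f(2.115000, 0.813689) = 0.413029
  k4 = f(2.220000, 0.857277) = 0.456757
  u ← 0.770541 + (0.21/6)·(k1 + 2k2 + 2k3 + k4) = 0.857214
u(2.22) ≈ 0.8572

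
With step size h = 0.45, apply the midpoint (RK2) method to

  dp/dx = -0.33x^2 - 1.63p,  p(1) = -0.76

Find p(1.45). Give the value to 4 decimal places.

Midpoint: k1 = f(x_n, p_n); k2 = f(x_n + h/2, p_n + (h/2)·k1); p_{n+1} = p_n + h·k2.
x=1.000000, p=-0.760000:
  k1 = f(1.000000, -0.760000) = 0.908800
  k2 = f(1.225000, -0.555520) = 0.410291
  p ← -0.760000 + 0.45·0.410291 = -0.575369
p(1.45) ≈ -0.5754

-0.5754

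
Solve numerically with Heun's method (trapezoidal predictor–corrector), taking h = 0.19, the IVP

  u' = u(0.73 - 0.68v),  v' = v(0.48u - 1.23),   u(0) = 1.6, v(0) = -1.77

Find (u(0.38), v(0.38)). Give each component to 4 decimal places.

3.2119, -1.6809

Heun on (u,v): k1 = f(t_n, state_n); k2 = f(t_n + h, state_n + h·k1); state_{n+1} = state_n + (h/2)·(k1 + k2).
0.000000: (1.600000, -1.770000)
  k1 = (3.093760, 0.817740)
  predictor → (2.187814, -1.614629)
  k2 = (3.999211, 0.290390)
  → (2.273832, -1.664728)
0.190000: (2.273832, -1.664728)
  k1 = (4.233909, 0.230666)
  predictor → (3.078275, -1.620901)
  k2 = (5.640055, -0.401290)
  → (3.211859, -1.680937)
(u(0.38), v(0.38)) ≈ (3.2119, -1.6809)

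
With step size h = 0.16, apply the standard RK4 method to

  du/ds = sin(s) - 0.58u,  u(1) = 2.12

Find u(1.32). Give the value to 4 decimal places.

RK4: k1 = f(s_n, u_n); k2 = f(s_n + h/2, u_n + (h/2)·k1); k3 = f(s_n + h/2, u_n + (h/2)·k2); k4 = f(s_n + h, u_n + h·k3); u_{n+1} = u_n + (h/6)·(k1 + 2k2 + 2k3 + k4).
s=1.000000, u=2.120000:
  k1 = f(1.000000, 2.120000) = -0.388129
  k2 = f(1.080000, 2.088950) = -0.329633
  k3 = f(1.080000, 2.093629) = -0.332347
  k4 = f(1.160000, 2.066824) = -0.281955
  u ← 2.120000 + (0.16/6)·(k1 + 2k2 + 2k3 + k4) = 2.066825
s=1.160000, u=2.066825:
  k1 = f(1.160000, 2.066825) = -0.281956
  k2 = f(1.240000, 2.044269) = -0.239892
  k3 = f(1.240000, 2.047634) = -0.241844
  k4 = f(1.320000, 2.028130) = -0.207601
  u ← 2.066825 + (0.16/6)·(k1 + 2k2 + 2k3 + k4) = 2.028078
u(1.32) ≈ 2.0281

2.0281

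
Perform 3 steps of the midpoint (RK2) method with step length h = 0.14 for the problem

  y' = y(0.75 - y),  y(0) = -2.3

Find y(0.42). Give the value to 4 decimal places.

Midpoint: k1 = f(x_n, y_n); k2 = f(x_n + h/2, y_n + (h/2)·k1); y_{n+1} = y_n + h·k2.
x=0.000000, y=-2.300000:
  k1 = f(0.000000, -2.300000) = -7.015000
  k2 = f(0.070000, -2.791050) = -9.883248
  y ← -2.300000 + 0.14·(-9.883248) = -3.683655
x=0.140000, y=-3.683655:
  k1 = f(0.140000, -3.683655) = -16.332053
  k2 = f(0.210000, -4.826898) = -26.919121
  y ← -3.683655 + 0.14·(-26.919121) = -7.452332
x=0.280000, y=-7.452332:
  k1 = f(0.280000, -7.452332) = -61.126496
  k2 = f(0.350000, -11.731186) = -146.419124
  y ← -7.452332 + 0.14·(-146.419124) = -27.951009
y(0.42) ≈ -27.9510

-27.9510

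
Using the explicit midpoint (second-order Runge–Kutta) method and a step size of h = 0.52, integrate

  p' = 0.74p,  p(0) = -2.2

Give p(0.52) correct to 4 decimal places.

-3.2094

Midpoint: k1 = f(t_n, p_n); k2 = f(t_n + h/2, p_n + (h/2)·k1); p_{n+1} = p_n + h·k2.
t=0.000000, p=-2.200000:
  k1 = f(0.000000, -2.200000) = -1.628000
  k2 = f(0.260000, -2.623280) = -1.941227
  p ← -2.200000 + 0.52·(-1.941227) = -3.209438
p(0.52) ≈ -3.2094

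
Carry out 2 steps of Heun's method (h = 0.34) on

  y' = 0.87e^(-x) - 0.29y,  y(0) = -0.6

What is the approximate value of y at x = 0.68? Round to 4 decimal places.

-0.1067

Heun: k1 = f(x_n, y_n); k2 = f(x_n + h, y_n + h·k1); y_{n+1} = y_n + (h/2)·(k1 + k2).
x=0.000000, y=-0.600000:
  k1 = f(0.000000, -0.600000) = 1.044000
  k2 = f(0.340000, -0.245040) = 0.690302
  y ← -0.600000 + (0.34/2)·(1.044000 + 0.690302) = -0.305169
x=0.340000, y=-0.305169:
  k1 = f(0.340000, -0.305169) = 0.707739
  k2 = f(0.680000, -0.064537) = 0.459473
  y ← -0.305169 + (0.34/2)·(0.707739 + 0.459473) = -0.106743
y(0.68) ≈ -0.1067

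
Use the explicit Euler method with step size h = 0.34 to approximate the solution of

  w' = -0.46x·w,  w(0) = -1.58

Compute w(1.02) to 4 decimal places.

Euler: w_{n+1} = w_n + h·f(x_n, w_n).
x=0.000000, w=-1.580000: f=0.000000 → w ← -1.580000 + 0.34·0.000000 = -1.580000
x=0.340000, w=-1.580000: f=0.247112 → w ← -1.580000 + 0.34·0.247112 = -1.495982
x=0.680000, w=-1.495982: f=0.467943 → w ← -1.495982 + 0.34·0.467943 = -1.336881
w(1.02) ≈ -1.3369

-1.3369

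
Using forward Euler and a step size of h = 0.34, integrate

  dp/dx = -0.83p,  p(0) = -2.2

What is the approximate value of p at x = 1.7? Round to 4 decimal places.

Euler: p_{n+1} = p_n + h·f(x_n, p_n).
x=0.000000, p=-2.200000: f=1.826000 → p ← -2.200000 + 0.34·1.826000 = -1.579160
x=0.340000, p=-1.579160: f=1.310703 → p ← -1.579160 + 0.34·1.310703 = -1.133521
x=0.680000, p=-1.133521: f=0.940822 → p ← -1.133521 + 0.34·0.940822 = -0.813641
x=1.020000, p=-0.813641: f=0.675322 → p ← -0.813641 + 0.34·0.675322 = -0.584032
x=1.360000, p=-0.584032: f=0.484746 → p ← -0.584032 + 0.34·0.484746 = -0.419218
p(1.7) ≈ -0.4192

-0.4192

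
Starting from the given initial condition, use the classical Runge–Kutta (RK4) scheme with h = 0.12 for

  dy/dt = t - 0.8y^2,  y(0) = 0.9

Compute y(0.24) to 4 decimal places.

0.7934

RK4: k1 = f(t_n, y_n); k2 = f(t_n + h/2, y_n + (h/2)·k1); k3 = f(t_n + h/2, y_n + (h/2)·k2); k4 = f(t_n + h, y_n + h·k3); y_{n+1} = y_n + (h/6)·(k1 + 2k2 + 2k3 + k4).
t=0.000000, y=0.900000:
  k1 = f(0.000000, 0.900000) = -0.648000
  k2 = f(0.060000, 0.861120) = -0.533222
  k3 = f(0.060000, 0.868007) = -0.542748
  k4 = f(0.120000, 0.834870) = -0.437607
  y ← 0.900000 + (0.12/6)·(k1 + 2k2 + 2k3 + k4) = 0.835249
t=0.120000, y=0.835249:
  k1 = f(0.120000, 0.835249) = -0.438113
  k2 = f(0.180000, 0.808962) = -0.343536
  k3 = f(0.180000, 0.814637) = -0.350907
  k4 = f(0.240000, 0.793140) = -0.263257
  y ← 0.835249 + (0.12/6)·(k1 + 2k2 + 2k3 + k4) = 0.793444
y(0.24) ≈ 0.7934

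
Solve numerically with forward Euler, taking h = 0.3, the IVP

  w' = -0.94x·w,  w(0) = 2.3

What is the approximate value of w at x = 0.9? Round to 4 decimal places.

1.7492

Euler: w_{n+1} = w_n + h·f(x_n, w_n).
x=0.000000, w=2.300000: f=0.000000 → w ← 2.300000 + 0.3·0.000000 = 2.300000
x=0.300000, w=2.300000: f=-0.648600 → w ← 2.300000 + 0.3·(-0.648600) = 2.105420
x=0.600000, w=2.105420: f=-1.187457 → w ← 2.105420 + 0.3·(-1.187457) = 1.749183
w(0.9) ≈ 1.7492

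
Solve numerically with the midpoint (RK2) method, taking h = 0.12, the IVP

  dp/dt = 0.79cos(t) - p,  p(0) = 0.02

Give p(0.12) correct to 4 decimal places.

0.1067

Midpoint: k1 = f(t_n, p_n); k2 = f(t_n + h/2, p_n + (h/2)·k1); p_{n+1} = p_n + h·k2.
t=0.000000, p=0.020000:
  k1 = f(0.000000, 0.020000) = 0.770000
  k2 = f(0.060000, 0.066200) = 0.722378
  p ← 0.020000 + 0.12·0.722378 = 0.106685
p(0.12) ≈ 0.1067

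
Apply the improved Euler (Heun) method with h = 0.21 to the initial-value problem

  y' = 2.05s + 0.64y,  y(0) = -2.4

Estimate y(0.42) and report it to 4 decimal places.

-2.9445

Heun: k1 = f(s_n, y_n); k2 = f(s_n + h, y_n + h·k1); y_{n+1} = y_n + (h/2)·(k1 + k2).
s=0.000000, y=-2.400000:
  k1 = f(0.000000, -2.400000) = -1.536000
  k2 = f(0.210000, -2.722560) = -1.311938
  y ← -2.400000 + (0.21/2)·(-1.536000 + (-1.311938)) = -2.699034
s=0.210000, y=-2.699034:
  k1 = f(0.210000, -2.699034) = -1.296881
  k2 = f(0.420000, -2.971379) = -1.040682
  y ← -2.699034 + (0.21/2)·(-1.296881 + (-1.040682)) = -2.944478
y(0.42) ≈ -2.9445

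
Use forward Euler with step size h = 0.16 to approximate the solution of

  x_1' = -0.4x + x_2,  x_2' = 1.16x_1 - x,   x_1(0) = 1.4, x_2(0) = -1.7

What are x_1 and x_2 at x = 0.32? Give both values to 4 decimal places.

0.8873, -1.2564

Euler on (x_1,x_2): x_1_{n+1} = x_1_n + h·x_1', x_2_{n+1} = x_2_n + h·x_2'.
0.000000: (1.400000, -1.700000); f=(-1.700000, 1.624000) → (1.128000, -1.440160)
0.160000: (1.128000, -1.440160); f=(-1.504160, 1.148480) → (0.887334, -1.256403)
(x_1(0.32), x_2(0.32)) ≈ (0.8873, -1.2564)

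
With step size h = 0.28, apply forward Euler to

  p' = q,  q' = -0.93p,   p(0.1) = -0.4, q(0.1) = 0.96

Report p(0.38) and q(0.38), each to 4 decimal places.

-0.1312, 1.0642

Euler on (p,q): p_{n+1} = p_n + h·p', q_{n+1} = q_n + h·q'.
0.100000: (-0.400000, 0.960000); f=(0.960000, 0.372000) → (-0.131200, 1.064160)
(p(0.38), q(0.38)) ≈ (-0.1312, 1.0642)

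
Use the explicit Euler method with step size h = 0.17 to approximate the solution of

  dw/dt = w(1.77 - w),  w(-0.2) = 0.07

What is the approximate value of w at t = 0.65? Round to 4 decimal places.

0.2405

Euler: w_{n+1} = w_n + h·f(t_n, w_n).
t=-0.200000, w=0.070000: f=0.119000 → w ← 0.070000 + 0.17·0.119000 = 0.090230
t=-0.030000, w=0.090230: f=0.151566 → w ← 0.090230 + 0.17·0.151566 = 0.115996
t=0.140000, w=0.115996: f=0.191858 → w ← 0.115996 + 0.17·0.191858 = 0.148612
t=0.310000, w=0.148612: f=0.240958 → w ← 0.148612 + 0.17·0.240958 = 0.189575
t=0.480000, w=0.189575: f=0.299609 → w ← 0.189575 + 0.17·0.299609 = 0.240508
w(0.65) ≈ 0.2405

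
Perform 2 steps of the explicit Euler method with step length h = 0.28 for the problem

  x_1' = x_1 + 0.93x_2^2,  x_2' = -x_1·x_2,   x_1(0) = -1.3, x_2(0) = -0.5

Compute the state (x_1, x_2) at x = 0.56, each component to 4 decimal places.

Euler on (x_1,x_2): x_1_{n+1} = x_1_n + h·x_1', x_2_{n+1} = x_2_n + h·x_2'.
0.000000: (-1.300000, -0.500000); f=(-1.067500, -0.650000) → (-1.598900, -0.682000)
0.280000: (-1.598900, -0.682000); f=(-1.166335, -1.090450) → (-1.925474, -0.987326)
(x_1(0.56), x_2(0.56)) ≈ (-1.9255, -0.9873)

-1.9255, -0.9873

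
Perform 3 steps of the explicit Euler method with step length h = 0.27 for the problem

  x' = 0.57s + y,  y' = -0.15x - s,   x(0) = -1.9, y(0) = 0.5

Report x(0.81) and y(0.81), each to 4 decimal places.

-1.3292, 0.4932

Euler on (x,y): x_{n+1} = x_n + h·x', y_{n+1} = y_n + h·y'.
0.000000: (-1.900000, 0.500000); f=(0.500000, 0.285000) → (-1.765000, 0.576950)
0.270000: (-1.765000, 0.576950); f=(0.730850, -0.005250) → (-1.567670, 0.575533)
0.540000: (-1.567670, 0.575533); f=(0.883333, -0.304849) → (-1.329171, 0.493223)
(x(0.81), y(0.81)) ≈ (-1.3292, 0.4932)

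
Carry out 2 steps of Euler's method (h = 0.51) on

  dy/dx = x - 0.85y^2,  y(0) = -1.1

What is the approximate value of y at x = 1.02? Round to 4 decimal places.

-2.5085

Euler: y_{n+1} = y_n + h·f(x_n, y_n).
x=0.000000, y=-1.100000: f=-1.028500 → y ← -1.100000 + 0.51·(-1.028500) = -1.624535
x=0.510000, y=-1.624535: f=-1.733247 → y ← -1.624535 + 0.51·(-1.733247) = -2.508491
y(1.02) ≈ -2.5085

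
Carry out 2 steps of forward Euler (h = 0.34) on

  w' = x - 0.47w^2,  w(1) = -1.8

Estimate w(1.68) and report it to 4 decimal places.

-2.1472

Euler: w_{n+1} = w_n + h·f(x_n, w_n).
x=1.000000, w=-1.800000: f=-0.522800 → w ← -1.800000 + 0.34·(-0.522800) = -1.977752
x=1.340000, w=-1.977752: f=-0.498406 → w ← -1.977752 + 0.34·(-0.498406) = -2.147210
w(1.68) ≈ -2.1472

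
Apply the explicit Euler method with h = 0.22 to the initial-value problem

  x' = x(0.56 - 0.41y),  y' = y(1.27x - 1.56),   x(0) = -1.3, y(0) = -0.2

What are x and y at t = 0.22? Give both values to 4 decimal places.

Euler on (x,y): x_{n+1} = x_n + h·x', y_{n+1} = y_n + h·y'.
0.000000: (-1.300000, -0.200000); f=(-0.834600, 0.642200) → (-1.483612, -0.058716)
(x(0.22), y(0.22)) ≈ (-1.4836, -0.0587)

-1.4836, -0.0587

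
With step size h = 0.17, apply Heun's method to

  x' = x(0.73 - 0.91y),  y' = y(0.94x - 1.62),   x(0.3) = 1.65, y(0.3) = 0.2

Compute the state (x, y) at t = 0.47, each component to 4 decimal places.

1.8112, 0.2001

Heun on (x,y): k1 = f(t_n, state_n); k2 = f(t_n + h, state_n + h·k1); state_{n+1} = state_n + (h/2)·(k1 + k2).
0.300000: (1.650000, 0.200000)
  k1 = (0.904200, -0.013800)
  predictor → (1.803714, 0.197654)
  k2 = (0.992286, 0.014921)
  → (1.811201, 0.200095)
(x(0.47), y(0.47)) ≈ (1.8112, 0.2001)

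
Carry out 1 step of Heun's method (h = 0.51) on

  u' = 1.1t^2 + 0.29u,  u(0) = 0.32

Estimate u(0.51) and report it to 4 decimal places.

0.4438

Heun: k1 = f(t_n, u_n); k2 = f(t_n + h, u_n + h·k1); u_{n+1} = u_n + (h/2)·(k1 + k2).
t=0.000000, u=0.320000:
  k1 = f(0.000000, 0.320000) = 0.092800
  k2 = f(0.510000, 0.367328) = 0.392635
  u ← 0.320000 + (0.51/2)·(0.092800 + 0.392635) = 0.443786
u(0.51) ≈ 0.4438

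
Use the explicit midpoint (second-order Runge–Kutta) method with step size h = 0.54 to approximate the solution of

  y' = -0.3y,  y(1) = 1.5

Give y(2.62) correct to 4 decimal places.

Midpoint: k1 = f(x_n, y_n); k2 = f(x_n + h/2, y_n + (h/2)·k1); y_{n+1} = y_n + h·k2.
x=1.000000, y=1.500000:
  k1 = f(1.000000, 1.500000) = -0.450000
  k2 = f(1.270000, 1.378500) = -0.413550
  y ← 1.500000 + 0.54·(-0.413550) = 1.276683
x=1.540000, y=1.276683:
  k1 = f(1.540000, 1.276683) = -0.383005
  k2 = f(1.810000, 1.173272) = -0.351982
  y ← 1.276683 + 0.54·(-0.351982) = 1.086613
x=2.080000, y=1.086613:
  k1 = f(2.080000, 1.086613) = -0.325984
  k2 = f(2.350000, 0.998597) = -0.299579
  y ← 1.086613 + 0.54·(-0.299579) = 0.924840
y(2.62) ≈ 0.9248

0.9248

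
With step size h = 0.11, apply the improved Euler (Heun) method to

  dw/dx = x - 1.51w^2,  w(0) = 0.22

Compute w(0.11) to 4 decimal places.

Heun: k1 = f(x_n, w_n); k2 = f(x_n + h, w_n + h·k1); w_{n+1} = w_n + (h/2)·(k1 + k2).
x=0.000000, w=0.220000:
  k1 = f(0.000000, 0.220000) = -0.073084
  k2 = f(0.110000, 0.211961) = 0.042160
  w ← 0.220000 + (0.11/2)·(-0.073084 + 0.042160) = 0.218299
w(0.11) ≈ 0.2183

0.2183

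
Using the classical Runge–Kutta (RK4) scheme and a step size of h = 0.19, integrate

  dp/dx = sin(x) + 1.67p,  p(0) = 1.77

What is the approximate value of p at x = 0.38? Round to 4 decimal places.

RK4: k1 = f(x_n, p_n); k2 = f(x_n + h/2, p_n + (h/2)·k1); k3 = f(x_n + h/2, p_n + (h/2)·k2); k4 = f(x_n + h, p_n + h·k3); p_{n+1} = p_n + (h/6)·(k1 + 2k2 + 2k3 + k4).
x=0.000000, p=1.770000:
  k1 = f(0.000000, 1.770000) = 2.955900
  k2 = f(0.095000, 2.050810) = 3.519711
  k3 = f(0.095000, 2.104373) = 3.609159
  k4 = f(0.190000, 2.455740) = 4.289945
  p ← 1.770000 + (0.19/6)·(k1 + 2k2 + 2k3 + k4) = 2.450947
x=0.190000, p=2.450947:
  k1 = f(0.190000, 2.450947) = 4.281940
  k2 = f(0.285000, 2.857731) = 5.053569
  k3 = f(0.285000, 2.931036) = 5.175987
  k4 = f(0.380000, 3.434384) = 6.106343
  p ← 2.450947 + (0.19/6)·(k1 + 2k2 + 2k3 + k4) = 3.427781
p(0.38) ≈ 3.4278

3.4278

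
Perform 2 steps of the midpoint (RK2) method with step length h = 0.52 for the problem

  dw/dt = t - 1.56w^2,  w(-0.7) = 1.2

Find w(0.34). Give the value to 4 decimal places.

Midpoint: k1 = f(t_n, w_n); k2 = f(t_n + h/2, w_n + (h/2)·k1); w_{n+1} = w_n + h·k2.
t=-0.700000, w=1.200000:
  k1 = f(-0.700000, 1.200000) = -2.946400
  k2 = f(-0.440000, 0.433936) = -0.733749
  w ← 1.200000 + 0.52·(-0.733749) = 0.818451
t=-0.180000, w=0.818451:
  k1 = f(-0.180000, 0.818451) = -1.224984
  k2 = f(0.080000, 0.499955) = -0.309930
  w ← 0.818451 + 0.52·(-0.309930) = 0.657287
w(0.34) ≈ 0.6573

0.6573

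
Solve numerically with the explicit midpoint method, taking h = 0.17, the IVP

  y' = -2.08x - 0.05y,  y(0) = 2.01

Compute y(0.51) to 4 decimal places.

1.6909

Midpoint: k1 = f(x_n, y_n); k2 = f(x_n + h/2, y_n + (h/2)·k1); y_{n+1} = y_n + h·k2.
x=0.000000, y=2.010000:
  k1 = f(0.000000, 2.010000) = -0.100500
  k2 = f(0.085000, 2.001457) = -0.276873
  y ← 2.010000 + 0.17·(-0.276873) = 1.962932
x=0.170000, y=1.962932:
  k1 = f(0.170000, 1.962932) = -0.451747
  k2 = f(0.255000, 1.924533) = -0.626627
  y ← 1.962932 + 0.17·(-0.626627) = 1.856405
x=0.340000, y=1.856405:
  k1 = f(0.340000, 1.856405) = -0.800020
  k2 = f(0.425000, 1.788403) = -0.973420
  y ← 1.856405 + 0.17·(-0.973420) = 1.690924
y(0.51) ≈ 1.6909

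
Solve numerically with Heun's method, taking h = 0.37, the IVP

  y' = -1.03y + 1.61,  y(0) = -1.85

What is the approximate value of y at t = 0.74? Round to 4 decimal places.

Heun: k1 = f(t_n, y_n); k2 = f(t_n + h, y_n + h·k1); y_{n+1} = y_n + (h/2)·(k1 + k2).
t=0.000000, y=-1.850000:
  k1 = f(0.000000, -1.850000) = 3.515500
  k2 = f(0.370000, -0.549265) = 2.175743
  y ← -1.850000 + (0.37/2)·(3.515500 + 2.175743) = -0.797120
t=0.370000, y=-0.797120:
  k1 = f(0.370000, -0.797120) = 2.431034
  k2 = f(0.740000, 0.102362) = 1.504567
  y ← -0.797120 + (0.37/2)·(2.431034 + 1.504567) = -0.069034
y(0.74) ≈ -0.0690

-0.0690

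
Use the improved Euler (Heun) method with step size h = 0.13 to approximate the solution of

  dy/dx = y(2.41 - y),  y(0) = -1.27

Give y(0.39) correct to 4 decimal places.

-10.1033

Heun: k1 = f(x_n, y_n); k2 = f(x_n + h, y_n + h·k1); y_{n+1} = y_n + (h/2)·(k1 + k2).
x=0.000000, y=-1.270000:
  k1 = f(0.000000, -1.270000) = -4.673600
  k2 = f(0.130000, -1.877568) = -8.050200
  y ← -1.270000 + (0.13/2)·(-4.673600 + (-8.050200)) = -2.097047
x=0.130000, y=-2.097047:
  k1 = f(0.130000, -2.097047) = -9.451490
  k2 = f(0.260000, -3.325741) = -19.075586
  y ← -2.097047 + (0.13/2)·(-9.451490 + (-19.075586)) = -3.951307
x=0.260000, y=-3.951307:
  k1 = f(0.260000, -3.951307) = -25.135476
  k2 = f(0.390000, -7.218919) = -69.510384
  y ← -3.951307 + (0.13/2)·(-25.135476 + (-69.510384)) = -10.103288
y(0.39) ≈ -10.1033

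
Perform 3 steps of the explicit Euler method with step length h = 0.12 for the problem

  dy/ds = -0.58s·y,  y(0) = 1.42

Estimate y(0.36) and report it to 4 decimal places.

1.3846

Euler: y_{n+1} = y_n + h·f(s_n, y_n).
s=0.000000, y=1.420000: f=0.000000 → y ← 1.420000 + 0.12·0.000000 = 1.420000
s=0.120000, y=1.420000: f=-0.098832 → y ← 1.420000 + 0.12·(-0.098832) = 1.408140
s=0.240000, y=1.408140: f=-0.196013 → y ← 1.408140 + 0.12·(-0.196013) = 1.384619
y(0.36) ≈ 1.3846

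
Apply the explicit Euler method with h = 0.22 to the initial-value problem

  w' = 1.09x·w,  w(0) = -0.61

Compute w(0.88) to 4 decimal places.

Euler: w_{n+1} = w_n + h·f(x_n, w_n).
x=0.000000, w=-0.610000: f=0.000000 → w ← -0.610000 + 0.22·0.000000 = -0.610000
x=0.220000, w=-0.610000: f=-0.146278 → w ← -0.610000 + 0.22·(-0.146278) = -0.642181
x=0.440000, w=-0.642181: f=-0.307990 → w ← -0.642181 + 0.22·(-0.307990) = -0.709939
x=0.660000, w=-0.709939: f=-0.510730 → w ← -0.709939 + 0.22·(-0.510730) = -0.822300
w(0.88) ≈ -0.8223

-0.8223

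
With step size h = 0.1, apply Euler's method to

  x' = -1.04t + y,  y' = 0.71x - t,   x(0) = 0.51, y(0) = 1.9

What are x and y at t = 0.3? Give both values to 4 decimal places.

Euler on (x,y): x_{n+1} = x_n + h·x', y_{n+1} = y_n + h·y'.
0.000000: (0.510000, 1.900000); f=(1.900000, 0.362100) → (0.700000, 1.936210)
0.100000: (0.700000, 1.936210); f=(1.832210, 0.397000) → (0.883221, 1.975910)
0.200000: (0.883221, 1.975910); f=(1.767910, 0.427087) → (1.060012, 2.018619)
(x(0.3), y(0.3)) ≈ (1.0600, 2.0186)

1.0600, 2.0186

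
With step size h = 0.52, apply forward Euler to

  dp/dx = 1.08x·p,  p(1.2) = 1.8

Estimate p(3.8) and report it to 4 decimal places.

96.9338

Euler: p_{n+1} = p_n + h·f(x_n, p_n).
x=1.200000, p=1.800000: f=2.332800 → p ← 1.800000 + 0.52·2.332800 = 3.013056
x=1.720000, p=3.013056: f=5.597053 → p ← 3.013056 + 0.52·5.597053 = 5.923523
x=2.240000, p=5.923523: f=14.330188 → p ← 5.923523 + 0.52·14.330188 = 13.375221
x=2.760000, p=13.375221: f=39.868859 → p ← 13.375221 + 0.52·39.868859 = 34.107028
x=3.280000, p=34.107028: f=120.820736 → p ← 34.107028 + 0.52·120.820736 = 96.933811
p(3.8) ≈ 96.9338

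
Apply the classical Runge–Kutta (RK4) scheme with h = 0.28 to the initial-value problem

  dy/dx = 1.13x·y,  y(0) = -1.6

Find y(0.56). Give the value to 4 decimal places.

RK4: k1 = f(x_n, y_n); k2 = f(x_n + h/2, y_n + (h/2)·k1); k3 = f(x_n + h/2, y_n + (h/2)·k2); k4 = f(x_n + h, y_n + h·k3); y_{n+1} = y_n + (h/6)·(k1 + 2k2 + 2k3 + k4).
x=0.000000, y=-1.600000:
  k1 = f(0.000000, -1.600000) = 0.000000
  k2 = f(0.140000, -1.600000) = -0.253120
  k3 = f(0.140000, -1.635437) = -0.258726
  k4 = f(0.280000, -1.672443) = -0.529161
  y ← -1.600000 + (0.28/6)·(k1 + 2k2 + 2k3 + k4) = -1.672466
x=0.280000, y=-1.672466:
  k1 = f(0.280000, -1.672466) = -0.529168
  k2 = f(0.420000, -1.746550) = -0.828913
  k3 = f(0.420000, -1.788514) = -0.848829
  k4 = f(0.560000, -1.910139) = -1.208736
  y ← -1.672466 + (0.28/6)·(k1 + 2k2 + 2k3 + k4) = -1.910158
y(0.56) ≈ -1.9102

-1.9102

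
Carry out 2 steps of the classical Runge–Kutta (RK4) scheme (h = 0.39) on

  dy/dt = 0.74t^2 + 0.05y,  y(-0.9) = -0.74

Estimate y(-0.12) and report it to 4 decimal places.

RK4: k1 = f(t_n, y_n); k2 = f(t_n + h/2, y_n + (h/2)·k1); k3 = f(t_n + h/2, y_n + (h/2)·k2); k4 = f(t_n + h, y_n + h·k3); y_{n+1} = y_n + (h/6)·(k1 + 2k2 + 2k3 + k4).
t=-0.900000, y=-0.740000:
  k1 = f(-0.900000, -0.740000) = 0.562400
  k2 = f(-0.705000, -0.630332) = 0.336282
  k3 = f(-0.705000, -0.674425) = 0.334077
  k4 = f(-0.510000, -0.609710) = 0.161989
  y ← -0.740000 + (0.39/6)·(k1 + 2k2 + 2k3 + k4) = -0.605768
t=-0.510000, y=-0.605768:
  k1 = f(-0.510000, -0.605768) = 0.162186
  k2 = f(-0.315000, -0.574142) = 0.044719
  k3 = f(-0.315000, -0.597048) = 0.043574
  k4 = f(-0.120000, -0.588774) = -0.018783
  y ← -0.605768 + (0.39/6)·(k1 + 2k2 + 2k3 + k4) = -0.584969
y(-0.12) ≈ -0.5850

-0.5850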